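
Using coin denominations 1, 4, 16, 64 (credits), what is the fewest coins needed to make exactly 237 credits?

9

237 − 3×64→45 − 2×16→13 − 3×4→1 − 1×1→0
Total coins = 3 + 2 + 3 + 1 = 9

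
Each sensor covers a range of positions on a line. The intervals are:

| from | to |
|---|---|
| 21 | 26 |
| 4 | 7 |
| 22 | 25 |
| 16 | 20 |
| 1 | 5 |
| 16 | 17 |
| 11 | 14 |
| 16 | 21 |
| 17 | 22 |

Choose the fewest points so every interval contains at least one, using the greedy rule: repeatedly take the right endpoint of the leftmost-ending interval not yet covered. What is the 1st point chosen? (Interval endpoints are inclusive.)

Sort by right endpoint; whenever an interval is uncovered, place a point at its right end.
Sorted: [1,5] [4,7] [11,14] [16,17] [16,20] [16,21] [17,22] [22,25] [21,26]
{[1,5],[4,7]} hit by 5; {[11,14]} hit by 14; {[16,17],[16,20],[16,21],[17,22]} hit by 17; {[22,25],[21,26]} hit by 25.
Points: 5, 14, 17, 25 (4 total).

5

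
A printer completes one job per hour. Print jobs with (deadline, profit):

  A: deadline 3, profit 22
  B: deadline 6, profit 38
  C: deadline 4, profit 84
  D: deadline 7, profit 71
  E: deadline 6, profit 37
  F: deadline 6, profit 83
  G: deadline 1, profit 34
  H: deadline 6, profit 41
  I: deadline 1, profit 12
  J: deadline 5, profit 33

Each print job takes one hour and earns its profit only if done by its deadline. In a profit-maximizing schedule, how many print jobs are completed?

7

Sort by profit descending; place each in the latest free slot ≤ its deadline.
By profit: C(d4,84), F(d6,83), D(d7,71), H(d6,41), B(d6,38), E(d6,37), G(d1,34), J(d5,33), A(d3,22), I(d1,12)
C→slot 4; F→slot 6; D→slot 7; H→slot 5; B→slot 3; E→slot 2; G→slot 1; J skipped; A skipped; I skipped.
7 of 10 scheduled.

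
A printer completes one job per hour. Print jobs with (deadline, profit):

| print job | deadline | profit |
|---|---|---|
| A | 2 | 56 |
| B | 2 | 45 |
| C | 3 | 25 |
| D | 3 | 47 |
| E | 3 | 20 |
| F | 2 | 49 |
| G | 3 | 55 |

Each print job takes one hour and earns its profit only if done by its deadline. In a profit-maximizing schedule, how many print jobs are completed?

3

Take jobs in profit order; each goes to the latest open slot no later than its deadline.
By profit: A(d2,56), G(d3,55), F(d2,49), D(d3,47), B(d2,45), C(d3,25), E(d3,20)
A→slot 2; G→slot 3; F→slot 1; D skipped; B skipped; C skipped; E skipped.
3 of 7 scheduled.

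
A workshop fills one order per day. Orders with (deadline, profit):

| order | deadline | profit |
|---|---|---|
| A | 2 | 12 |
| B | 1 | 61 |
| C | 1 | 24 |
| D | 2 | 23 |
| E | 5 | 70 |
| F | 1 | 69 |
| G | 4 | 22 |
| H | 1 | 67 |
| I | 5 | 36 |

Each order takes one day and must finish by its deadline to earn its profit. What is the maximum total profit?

220

Profit order: E=70 F=69 H=67 B=61 I=36 C=24 D=23 G=22 A=12
Assign: E→slot 5, F→slot 1, H skipped, B skipped, I→slot 4, C skipped, D→slot 2, G→slot 3, A skipped.
Slots: [1:F] [2:D] [3:G] [4:I] [5:E]
Profit = 69 + 23 + 22 + 36 + 70 = 220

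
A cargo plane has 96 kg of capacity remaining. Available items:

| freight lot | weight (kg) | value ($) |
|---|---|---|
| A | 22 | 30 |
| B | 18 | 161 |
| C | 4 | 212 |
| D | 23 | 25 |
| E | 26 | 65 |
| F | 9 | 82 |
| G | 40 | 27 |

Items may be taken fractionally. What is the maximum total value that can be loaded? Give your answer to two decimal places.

568.48

Order: C (212/4=53.00) > F (82/9=9.11) > B (161/18=8.94) > E (65/26=2.50) > A (30/22=1.36) > D (25/23=1.09) > G (27/40=0.68)
Fill: take C (4 @ 212) → take F (9 @ 82) → take B (18 @ 161) → take E (26 @ 65) → take A (22 @ 30) → take 17/23 of D → 18.48; 96/96 used.
Total value = 568.48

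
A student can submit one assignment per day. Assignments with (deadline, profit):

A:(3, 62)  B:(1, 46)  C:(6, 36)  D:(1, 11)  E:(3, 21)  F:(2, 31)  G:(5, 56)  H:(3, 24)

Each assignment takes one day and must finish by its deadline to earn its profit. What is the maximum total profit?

Take jobs in profit order; each goes to the latest open slot no later than its deadline.
By profit: A(d3,62), G(d5,56), B(d1,46), C(d6,36), F(d2,31), H(d3,24), E(d3,21), D(d1,11)
A→slot 3; G→slot 5; B→slot 1; C→slot 6; F→slot 2; H skipped; E skipped; D skipped.
Profit = 46 + 31 + 62 + 56 + 36 = 231

231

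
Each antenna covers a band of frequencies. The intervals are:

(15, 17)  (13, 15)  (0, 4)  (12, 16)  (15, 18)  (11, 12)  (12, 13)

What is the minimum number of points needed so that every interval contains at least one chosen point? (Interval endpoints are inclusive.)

Sorted: [0,4] [11,12] [12,13] [13,15] [12,16] [15,17] [15,18]
{[0,4]} hit by 4; {[11,12],[12,13]} hit by 12; {[13,15],[12,16],[15,17],[15,18]} hit by 15.
Points: 4, 12, 15 (3 total).

3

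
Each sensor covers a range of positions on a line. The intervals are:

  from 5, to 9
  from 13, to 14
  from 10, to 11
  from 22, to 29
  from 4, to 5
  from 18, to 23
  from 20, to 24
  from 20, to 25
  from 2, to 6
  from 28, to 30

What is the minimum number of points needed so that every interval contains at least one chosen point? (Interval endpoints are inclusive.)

Sort by right endpoint; whenever an interval is uncovered, place a point at its right end.
By right end: [4,5]  [2,6]  [5,9]  [10,11]  [13,14]  [18,23]  [20,24]  [20,25]  [22,29]  [28,30]
[4,5] uncovered → point at 5; [10,11] uncovered → point at 11; [13,14] uncovered → point at 14; [18,23] uncovered → point at 23; [28,30] uncovered → point at 30.
Points: 5, 11, 14, 23, 30 (5 total).

5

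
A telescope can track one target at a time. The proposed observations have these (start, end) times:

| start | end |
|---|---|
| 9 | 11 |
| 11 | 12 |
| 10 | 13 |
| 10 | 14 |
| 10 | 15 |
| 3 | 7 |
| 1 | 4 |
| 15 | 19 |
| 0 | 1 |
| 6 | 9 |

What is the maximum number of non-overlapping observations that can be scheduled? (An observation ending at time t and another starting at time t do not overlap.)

6

Order by finish time; keep every interval that doesn't clash with the previous kept one.
Sorted by end: (0,1)  (1,4)  (3,7)  (6,9)  (9,11)  (11,12)  (10,13)  (10,14)  (10,15)  (15,19)
take (0,1); take (1,4); take (6,9); take (9,11); take (11,12); skip (10,13); skip (10,14); take (15,19).
Selected 6 observations.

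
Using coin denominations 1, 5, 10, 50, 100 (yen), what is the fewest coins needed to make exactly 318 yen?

8

318 = 3×100 + 1×10 + 1×5 + 3×1
Total coins = 3 + 1 + 1 + 3 = 8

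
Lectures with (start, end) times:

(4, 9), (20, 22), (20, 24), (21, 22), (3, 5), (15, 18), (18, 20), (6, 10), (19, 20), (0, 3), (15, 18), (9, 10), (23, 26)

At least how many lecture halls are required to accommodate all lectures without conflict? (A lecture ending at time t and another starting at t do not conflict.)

Events (time:±→running): 0:+→1 3:-→0 3:+→1 4:+→2 5:-→1 6:+→2 9:-→1 9:+→2 10:-→1 10:-→0 15:+→1 15:+→2 18:-→1 18:-→0 18:+→1 19:+→2 20:-→1 20:-→0 20:+→1 20:+→2 21:+→3 … peak 3.

3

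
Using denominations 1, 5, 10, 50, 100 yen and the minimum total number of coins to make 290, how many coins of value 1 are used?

290 − 2×100→90 − 1×50→40 − 4×10→0
Count of 1: 0

0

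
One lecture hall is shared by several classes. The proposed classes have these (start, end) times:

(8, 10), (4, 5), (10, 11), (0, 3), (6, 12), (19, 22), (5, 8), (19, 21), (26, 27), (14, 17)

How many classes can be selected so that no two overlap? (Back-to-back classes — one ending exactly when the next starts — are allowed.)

8

By end time: (0,3), (4,5), (5,8), (8,10), (10,11), (6,12), (14,17), (19,21), (19,22), (26,27).
Pick (0,3); next start ≥ 3 → (4,5); next start ≥ 5 → (5,8); next start ≥ 8 → (8,10); next start ≥ 10 → (10,11); next start ≥ 11 → (14,17); next start ≥ 17 → (19,21); next start ≥ 21 → (26,27).
Selected 8 classes.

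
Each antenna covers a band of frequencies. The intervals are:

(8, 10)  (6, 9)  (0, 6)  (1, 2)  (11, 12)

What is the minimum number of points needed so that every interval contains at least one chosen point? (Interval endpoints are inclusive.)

Sort by right endpoint; whenever an interval is uncovered, place a point at its right end.
By right end: [1,2]  [0,6]  [6,9]  [8,10]  [11,12]
[1,2] uncovered → point at 2; [6,9] uncovered → point at 9; [11,12] uncovered → point at 12.
Points: 2, 9, 12 (3 total).

3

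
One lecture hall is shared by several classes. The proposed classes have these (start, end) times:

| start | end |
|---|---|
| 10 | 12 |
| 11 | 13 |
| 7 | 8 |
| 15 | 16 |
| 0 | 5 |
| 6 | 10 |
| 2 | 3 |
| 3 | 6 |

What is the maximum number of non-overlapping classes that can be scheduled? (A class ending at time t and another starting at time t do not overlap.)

5

Order by finish time; keep every interval that doesn't clash with the previous kept one.
By end time: (2,3), (0,5), (3,6), (7,8), (6,10), (10,12), (11,13), (15,16).
Pick (2,3); next start ≥ 3 → (3,6); next start ≥ 6 → (7,8); next start ≥ 8 → (10,12); next start ≥ 12 → (15,16).
Selected 5 classes.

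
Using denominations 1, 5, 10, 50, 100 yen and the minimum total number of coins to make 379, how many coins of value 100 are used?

3

Use the largest denomination that fits, subtract, and repeat.
379 = 3×100 + 1×50 + 2×10 + 1×5 + 4×1
Count of 100: 3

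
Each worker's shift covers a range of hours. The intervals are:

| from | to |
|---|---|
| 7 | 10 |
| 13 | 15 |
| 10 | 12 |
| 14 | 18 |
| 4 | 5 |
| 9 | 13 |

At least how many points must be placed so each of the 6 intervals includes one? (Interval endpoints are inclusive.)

3

Process intervals by earliest right end; each time one isn't hit yet, stab at its right endpoint.
Sorted: [4,5] [7,10] [10,12] [9,13] [13,15] [14,18]
{[4,5]} hit by 5; {[7,10],[10,12],[9,13]} hit by 10; {[13,15],[14,18]} hit by 15.
Points: 5, 10, 15 (3 total).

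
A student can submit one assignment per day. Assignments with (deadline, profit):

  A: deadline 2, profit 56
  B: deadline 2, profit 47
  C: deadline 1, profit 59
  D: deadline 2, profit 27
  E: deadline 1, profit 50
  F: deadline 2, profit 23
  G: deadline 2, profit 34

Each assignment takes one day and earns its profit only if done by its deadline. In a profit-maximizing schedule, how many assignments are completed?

By profit: C(d1,59), A(d2,56), E(d1,50), B(d2,47), G(d2,34), D(d2,27), F(d2,23)
C→slot 1; A→slot 2; E skipped; B skipped; G skipped; D skipped; F skipped.
2 of 7 scheduled.

2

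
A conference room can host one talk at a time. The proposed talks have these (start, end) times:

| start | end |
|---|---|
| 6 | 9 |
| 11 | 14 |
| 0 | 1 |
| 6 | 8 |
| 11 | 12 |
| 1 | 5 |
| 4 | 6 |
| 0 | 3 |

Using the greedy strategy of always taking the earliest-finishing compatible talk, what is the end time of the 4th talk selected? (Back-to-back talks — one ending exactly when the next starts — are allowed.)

Order by finish time; keep every interval that doesn't clash with the previous kept one.
Sorted by end: (0,1)  (0,3)  (1,5)  (4,6)  (6,8)  (6,9)  (11,12)  (11,14)
take (0,1); take (1,5); take (6,8); skip (6,9); take (11,12).
Selected: (0,1) (1,5) (6,8) (11,12)

12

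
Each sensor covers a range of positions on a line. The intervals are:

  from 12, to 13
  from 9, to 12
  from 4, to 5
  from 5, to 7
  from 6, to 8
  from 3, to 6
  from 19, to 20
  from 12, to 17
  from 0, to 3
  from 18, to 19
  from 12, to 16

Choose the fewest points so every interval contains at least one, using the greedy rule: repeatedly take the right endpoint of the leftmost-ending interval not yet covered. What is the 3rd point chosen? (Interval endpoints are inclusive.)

8

Process intervals by earliest right end; each time one isn't hit yet, stab at its right endpoint.
By right end: [0,3]  [4,5]  [3,6]  [5,7]  [6,8]  [9,12]  [12,13]  [12,16]  [12,17]  [18,19]  [19,20]
[0,3] uncovered → point at 3; [4,5] uncovered → point at 5; [6,8] uncovered → point at 8; [9,12] uncovered → point at 12; [18,19] uncovered → point at 19.
Points: 3, 5, 8, 12, 19 (5 total).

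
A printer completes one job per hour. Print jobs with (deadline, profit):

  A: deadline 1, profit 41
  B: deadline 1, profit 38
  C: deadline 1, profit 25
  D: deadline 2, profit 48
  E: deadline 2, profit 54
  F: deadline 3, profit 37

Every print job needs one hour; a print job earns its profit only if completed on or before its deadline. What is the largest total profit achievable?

139

Profit order: E=54 D=48 A=41 B=38 F=37 C=25
Assign: E→slot 2, D→slot 1, A skipped, B skipped, F→slot 3, C skipped.
Slots: [1:D] [2:E] [3:F]
Profit = 48 + 54 + 37 = 139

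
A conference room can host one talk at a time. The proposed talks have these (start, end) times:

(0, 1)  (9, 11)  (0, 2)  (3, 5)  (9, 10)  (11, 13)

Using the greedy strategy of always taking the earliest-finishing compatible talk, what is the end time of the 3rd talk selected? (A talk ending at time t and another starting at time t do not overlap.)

Greedy by earliest finish: after sorting by end time, pick each interval compatible with the last pick.
Sorted by end: (0,1)  (0,2)  (3,5)  (9,10)  (9,11)  (11,13)
take (0,1); take (3,5); take (9,10); skip (9,11); take (11,13).
Selected: (0,1) (3,5) (9,10) (11,13)

10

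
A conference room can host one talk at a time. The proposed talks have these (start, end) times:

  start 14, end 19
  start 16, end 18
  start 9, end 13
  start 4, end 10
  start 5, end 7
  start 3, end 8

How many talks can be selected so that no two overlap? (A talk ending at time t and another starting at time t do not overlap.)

Greedy by earliest finish: after sorting by end time, pick each interval compatible with the last pick.
Sorted by end: (5,7)  (3,8)  (4,10)  (9,13)  (16,18)  (14,19)
take (5,7); skip (3,8); skip (4,10); take (9,13); take (16,18).
Selected 3 talks.

3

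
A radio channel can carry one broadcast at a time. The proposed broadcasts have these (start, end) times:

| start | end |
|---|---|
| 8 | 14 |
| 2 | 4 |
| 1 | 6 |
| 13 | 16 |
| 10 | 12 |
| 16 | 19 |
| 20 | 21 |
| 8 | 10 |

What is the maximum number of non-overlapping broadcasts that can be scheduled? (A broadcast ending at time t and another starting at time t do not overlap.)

Order by finish time; keep every interval that doesn't clash with the previous kept one.
Sorted by end: (2,4)  (1,6)  (8,10)  (10,12)  (8,14)  (13,16)  (16,19)  (20,21)
take (2,4); take (8,10); take (10,12); take (13,16); take (16,19); take (20,21).
Selected 6 broadcasts.

6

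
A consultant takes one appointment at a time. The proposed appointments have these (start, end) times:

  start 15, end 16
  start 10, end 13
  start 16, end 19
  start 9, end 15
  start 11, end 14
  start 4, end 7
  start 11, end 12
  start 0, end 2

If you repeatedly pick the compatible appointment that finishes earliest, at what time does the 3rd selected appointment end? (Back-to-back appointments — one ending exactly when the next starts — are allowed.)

By end time: (0,2), (4,7), (11,12), (10,13), (11,14), (9,15), (15,16), (16,19).
Pick (0,2); next start ≥ 2 → (4,7); next start ≥ 7 → (11,12); next start ≥ 12 → (15,16); next start ≥ 16 → (16,19).
Selected: (0,2) (4,7) (11,12) (15,16) (16,19)

12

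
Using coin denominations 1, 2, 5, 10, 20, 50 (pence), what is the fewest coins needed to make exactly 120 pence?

120 − 2×50→20 − 1×20→0
Total coins = 2 + 1 = 3

3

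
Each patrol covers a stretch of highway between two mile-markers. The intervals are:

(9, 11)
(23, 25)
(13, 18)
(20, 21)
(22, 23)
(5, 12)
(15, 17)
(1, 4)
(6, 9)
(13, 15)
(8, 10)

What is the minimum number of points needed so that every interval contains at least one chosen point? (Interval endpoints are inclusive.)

5

Sort by right endpoint; whenever an interval is uncovered, place a point at its right end.
By right end: [1,4]  [6,9]  [8,10]  [9,11]  [5,12]  [13,15]  [15,17]  [13,18]  [20,21]  [22,23]  [23,25]
[1,4] uncovered → point at 4; [6,9] uncovered → point at 9; [13,15] uncovered → point at 15; [20,21] uncovered → point at 21; [22,23] uncovered → point at 23.
Points: 4, 9, 15, 21, 23 (5 total).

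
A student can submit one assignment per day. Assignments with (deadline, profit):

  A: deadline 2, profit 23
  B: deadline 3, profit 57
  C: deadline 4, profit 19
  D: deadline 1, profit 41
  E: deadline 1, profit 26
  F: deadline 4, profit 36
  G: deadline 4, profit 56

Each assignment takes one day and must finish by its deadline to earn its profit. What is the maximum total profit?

190

By profit: B(d3,57), G(d4,56), D(d1,41), F(d4,36), E(d1,26), A(d2,23), C(d4,19)
B→slot 3; G→slot 4; D→slot 1; F→slot 2; E skipped; A skipped; C skipped.
Profit = 41 + 36 + 57 + 56 = 190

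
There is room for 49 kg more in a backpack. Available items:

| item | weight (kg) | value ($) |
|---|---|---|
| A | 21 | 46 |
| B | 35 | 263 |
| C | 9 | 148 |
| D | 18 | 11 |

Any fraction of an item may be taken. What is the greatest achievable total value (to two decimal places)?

421.95

Ratios (sorted): C 16.44, B 7.51, A 2.19, D 0.61
take C (9 @ 148); take B (35 @ 263); take 5/21 of A → 10.95. Capacity used 49/49.
Total value = 421.95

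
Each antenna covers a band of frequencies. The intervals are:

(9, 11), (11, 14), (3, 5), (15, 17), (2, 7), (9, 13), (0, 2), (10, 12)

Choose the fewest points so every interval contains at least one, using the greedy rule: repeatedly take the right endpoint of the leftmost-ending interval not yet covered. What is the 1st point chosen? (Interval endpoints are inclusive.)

2

Process intervals by earliest right end; each time one isn't hit yet, stab at its right endpoint.
Sorted: [0,2] [3,5] [2,7] [9,11] [10,12] [9,13] [11,14] [15,17]
{[0,2]} hit by 2; {[3,5],[2,7]} hit by 5; {[9,11],[10,12],[9,13],[11,14]} hit by 11; {[15,17]} hit by 17.
Points: 2, 5, 11, 17 (4 total).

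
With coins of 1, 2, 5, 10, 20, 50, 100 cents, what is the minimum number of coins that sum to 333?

7

333 − 3×100→33 − 1×20→13 − 1×10→3 − 1×2→1 − 1×1→0
Total coins = 3 + 1 + 1 + 1 + 1 = 7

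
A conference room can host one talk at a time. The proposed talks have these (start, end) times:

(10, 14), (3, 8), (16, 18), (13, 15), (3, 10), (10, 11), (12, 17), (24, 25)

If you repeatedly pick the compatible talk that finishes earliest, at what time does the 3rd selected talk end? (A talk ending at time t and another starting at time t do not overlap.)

15

Sorted by end: (3,8)  (3,10)  (10,11)  (10,14)  (13,15)  (12,17)  (16,18)  (24,25)
take (3,8); skip (3,10); take (10,11); skip (10,14); take (13,15); take (16,18); take (24,25).
Selected: (3,8) (10,11) (13,15) (16,18) (24,25)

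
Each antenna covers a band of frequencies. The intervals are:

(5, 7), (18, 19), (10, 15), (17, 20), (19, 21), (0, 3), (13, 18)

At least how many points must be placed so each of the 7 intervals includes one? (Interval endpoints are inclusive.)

Process intervals by earliest right end; each time one isn't hit yet, stab at its right endpoint.
Sorted: [0,3] [5,7] [10,15] [13,18] [18,19] [17,20] [19,21]
{[0,3]} hit by 3; {[5,7]} hit by 7; {[10,15],[13,18]} hit by 15; {[18,19],[17,20],[19,21]} hit by 19.
Points: 3, 7, 15, 19 (4 total).

4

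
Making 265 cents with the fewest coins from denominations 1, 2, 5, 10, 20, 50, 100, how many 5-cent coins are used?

Greedy: take as many of the largest coin as possible, then repeat with the remainder.
265 − 2×100→65 − 1×50→15 − 1×10→5 − 1×5→0
Count of 5: 1

1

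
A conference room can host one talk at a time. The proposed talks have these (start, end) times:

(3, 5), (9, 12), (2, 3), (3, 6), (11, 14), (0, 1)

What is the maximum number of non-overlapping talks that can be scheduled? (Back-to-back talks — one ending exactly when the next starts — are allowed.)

Order by finish time; keep every interval that doesn't clash with the previous kept one.
Sorted by end: (0,1)  (2,3)  (3,5)  (3,6)  (9,12)  (11,14)
take (0,1); take (2,3); take (3,5); skip (3,6); take (9,12).
Selected 4 talks.

4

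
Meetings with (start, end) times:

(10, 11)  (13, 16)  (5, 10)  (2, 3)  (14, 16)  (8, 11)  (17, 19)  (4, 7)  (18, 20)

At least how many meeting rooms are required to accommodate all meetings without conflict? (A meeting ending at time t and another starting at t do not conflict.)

2

The answer is the maximum number of intervals overlapping at any instant.
starts: [2, 4, 5, 8, 10, 13, 14, 17, 18]
ends:   [3, 7, 10, 11, 11, 16, 16, 19, 20]
s2→1 e3→0 s4→1 s5→2  — peak 2.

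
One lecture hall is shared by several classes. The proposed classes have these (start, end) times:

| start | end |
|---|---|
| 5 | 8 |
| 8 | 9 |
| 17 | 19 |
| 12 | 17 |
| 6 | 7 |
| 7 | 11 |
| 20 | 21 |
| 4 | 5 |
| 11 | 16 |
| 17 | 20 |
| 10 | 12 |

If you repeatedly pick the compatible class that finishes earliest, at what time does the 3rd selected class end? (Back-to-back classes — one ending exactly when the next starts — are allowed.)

Sort by end time and greedily take each interval whose start is ≥ the last chosen end.
Sorted by end: (4,5)  (6,7)  (5,8)  (8,9)  (7,11)  (10,12)  (11,16)  (12,17)  (17,19)  (17,20)  (20,21)
take (4,5); take (6,7); skip (5,8); take (8,9); skip (7,11); take (10,12); skip (11,16); take (12,17); take (17,19); take (20,21).
Selected: (4,5) (6,7) (8,9) (10,12) (12,17) (17,19) (20,21)

9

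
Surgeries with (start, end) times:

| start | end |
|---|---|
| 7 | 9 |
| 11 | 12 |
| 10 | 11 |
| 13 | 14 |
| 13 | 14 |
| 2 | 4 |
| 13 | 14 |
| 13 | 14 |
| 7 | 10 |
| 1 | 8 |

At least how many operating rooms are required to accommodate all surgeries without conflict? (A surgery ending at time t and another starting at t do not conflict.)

Events (time:±→running): 1:+→1 2:+→2 4:-→1 7:+→2 7:+→3 8:-→2 9:-→1 10:-→0 10:+→1 11:-→0 11:+→1 12:-→0 13:+→1 13:+→2 13:+→3 13:+→4 … peak 4.

4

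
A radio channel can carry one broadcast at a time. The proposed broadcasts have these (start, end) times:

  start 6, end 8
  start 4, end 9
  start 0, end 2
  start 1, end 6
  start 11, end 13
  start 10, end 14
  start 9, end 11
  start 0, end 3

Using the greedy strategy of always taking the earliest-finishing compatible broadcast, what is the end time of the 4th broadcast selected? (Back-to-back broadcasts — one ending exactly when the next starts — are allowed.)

By end time: (0,2), (0,3), (1,6), (6,8), (4,9), (9,11), (11,13), (10,14).
Pick (0,2); next start ≥ 2 → (6,8); next start ≥ 8 → (9,11); next start ≥ 11 → (11,13).
Selected: (0,2) (6,8) (9,11) (11,13)

13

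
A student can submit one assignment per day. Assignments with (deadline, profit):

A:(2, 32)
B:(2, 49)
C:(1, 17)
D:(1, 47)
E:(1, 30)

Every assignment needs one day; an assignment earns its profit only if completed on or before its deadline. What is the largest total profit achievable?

96

By profit: B(d2,49), D(d1,47), A(d2,32), E(d1,30), C(d1,17)
B→slot 2; D→slot 1; A skipped; E skipped; C skipped.
Profit = 47 + 49 = 96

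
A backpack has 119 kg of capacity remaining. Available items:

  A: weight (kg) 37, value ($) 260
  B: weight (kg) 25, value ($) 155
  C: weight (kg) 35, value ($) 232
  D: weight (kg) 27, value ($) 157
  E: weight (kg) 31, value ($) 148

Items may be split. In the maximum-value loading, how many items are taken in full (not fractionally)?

3

Order: A (260/37=7.03) > C (232/35=6.63) > B (155/25=6.20) > D (157/27=5.81) > E (148/31=4.77)
Fill: take A (37 @ 260) → take C (35 @ 232) → take B (25 @ 155) → take 22/27 of D → 127.93; 119/119 used.
3 item(s) taken whole; one partial (take 22/27 of D).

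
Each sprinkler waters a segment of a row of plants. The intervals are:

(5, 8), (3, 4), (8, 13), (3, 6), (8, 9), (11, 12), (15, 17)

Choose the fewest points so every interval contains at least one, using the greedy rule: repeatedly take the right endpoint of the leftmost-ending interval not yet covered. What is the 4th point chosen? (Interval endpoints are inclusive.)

17

Process intervals by earliest right end; each time one isn't hit yet, stab at its right endpoint.
By right end: [3,4]  [3,6]  [5,8]  [8,9]  [11,12]  [8,13]  [15,17]
[3,4] uncovered → point at 4; [5,8] uncovered → point at 8; [11,12] uncovered → point at 12; [15,17] uncovered → point at 17.
Points: 4, 8, 12, 17 (4 total).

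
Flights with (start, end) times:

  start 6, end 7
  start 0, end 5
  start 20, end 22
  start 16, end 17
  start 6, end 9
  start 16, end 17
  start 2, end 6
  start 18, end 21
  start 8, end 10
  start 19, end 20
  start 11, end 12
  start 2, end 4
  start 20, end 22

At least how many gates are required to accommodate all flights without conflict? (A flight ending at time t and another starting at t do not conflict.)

The answer is the maximum number of intervals overlapping at any instant.
starts: [0, 2, 2, 6, 6, 8, 11, 16, 16, 18, 19, 20, 20]
ends:   [4, 5, 6, 7, 9, 10, 12, 17, 17, 20, 21, 22, 22]
s0→1 s2→2 s2→3  — peak 3.

3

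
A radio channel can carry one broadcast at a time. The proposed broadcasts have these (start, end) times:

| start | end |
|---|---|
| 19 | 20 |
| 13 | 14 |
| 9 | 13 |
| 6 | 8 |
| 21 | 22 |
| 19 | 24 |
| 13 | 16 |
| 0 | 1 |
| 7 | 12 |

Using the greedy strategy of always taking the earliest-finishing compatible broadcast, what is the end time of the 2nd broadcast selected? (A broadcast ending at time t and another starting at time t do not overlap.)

Sort by end time and greedily take each interval whose start is ≥ the last chosen end.
By end time: (0,1), (6,8), (7,12), (9,13), (13,14), (13,16), (19,20), (21,22), (19,24).
Pick (0,1); next start ≥ 1 → (6,8); next start ≥ 8 → (9,13); next start ≥ 13 → (13,14); next start ≥ 14 → (19,20); next start ≥ 20 → (21,22).
Selected: (0,1) (6,8) (9,13) (13,14) (19,20) (21,22)

8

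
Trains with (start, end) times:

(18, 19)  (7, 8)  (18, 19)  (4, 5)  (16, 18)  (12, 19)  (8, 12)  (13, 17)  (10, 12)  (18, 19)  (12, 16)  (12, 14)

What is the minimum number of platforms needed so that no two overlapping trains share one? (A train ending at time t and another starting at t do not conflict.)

4

Events (time:±→running): 4:+→1 5:-→0 7:+→1 8:-→0 8:+→1 10:+→2 12:-→1 12:-→0 12:+→1 12:+→2 12:+→3 13:+→4 … peak 4.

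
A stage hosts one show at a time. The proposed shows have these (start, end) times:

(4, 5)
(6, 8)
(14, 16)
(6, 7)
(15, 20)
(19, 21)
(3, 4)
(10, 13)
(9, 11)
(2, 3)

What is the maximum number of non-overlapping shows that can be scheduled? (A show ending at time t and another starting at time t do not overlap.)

7

Greedy by earliest finish: after sorting by end time, pick each interval compatible with the last pick.
Sorted by end: (2,3)  (3,4)  (4,5)  (6,7)  (6,8)  (9,11)  (10,13)  (14,16)  (15,20)  (19,21)
take (2,3); take (3,4); take (4,5); take (6,7); take (9,11); take (14,16); take (19,21).
Selected 7 shows.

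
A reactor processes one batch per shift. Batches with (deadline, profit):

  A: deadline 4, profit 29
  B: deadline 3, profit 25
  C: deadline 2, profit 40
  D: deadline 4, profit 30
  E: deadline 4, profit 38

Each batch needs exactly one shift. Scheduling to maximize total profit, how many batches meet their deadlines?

4

Sort by profit descending; place each in the latest free slot ≤ its deadline.
By profit: C(d2,40), E(d4,38), D(d4,30), A(d4,29), B(d3,25)
C→slot 2; E→slot 4; D→slot 3; A→slot 1; B skipped.
4 of 5 scheduled.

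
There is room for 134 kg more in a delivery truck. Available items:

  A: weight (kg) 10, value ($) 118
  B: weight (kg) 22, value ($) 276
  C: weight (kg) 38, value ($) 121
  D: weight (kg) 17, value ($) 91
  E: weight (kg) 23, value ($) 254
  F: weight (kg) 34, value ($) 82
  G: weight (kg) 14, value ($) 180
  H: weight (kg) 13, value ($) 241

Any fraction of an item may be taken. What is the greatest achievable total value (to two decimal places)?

1271.45

Order: H (241/13=18.54) > G (180/14=12.86) > B (276/22=12.55) > A (118/10=11.80) > E (254/23=11.04) > D (91/17=5.35) > C (121/38=3.18) > F (82/34=2.41)
Fill: take H (13 @ 241) → take G (14 @ 180) → take B (22 @ 276) → take A (10 @ 118) → take E (23 @ 254) → take D (17 @ 91) → take 35/38 of C → 111.45; 134/134 used.
Total value = 1271.45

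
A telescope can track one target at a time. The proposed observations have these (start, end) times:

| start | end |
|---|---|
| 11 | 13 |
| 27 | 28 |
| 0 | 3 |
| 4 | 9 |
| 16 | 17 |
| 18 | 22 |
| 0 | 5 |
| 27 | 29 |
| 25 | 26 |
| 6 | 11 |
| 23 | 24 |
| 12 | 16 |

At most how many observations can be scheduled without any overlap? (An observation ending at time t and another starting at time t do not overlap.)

8

By end time: (0,3), (0,5), (4,9), (6,11), (11,13), (12,16), (16,17), (18,22), (23,24), (25,26), (27,28), (27,29).
Pick (0,3); next start ≥ 3 → (4,9); next start ≥ 9 → (11,13); next start ≥ 13 → (16,17); next start ≥ 17 → (18,22); next start ≥ 22 → (23,24); next start ≥ 24 → (25,26); next start ≥ 26 → (27,28).
Selected 8 observations.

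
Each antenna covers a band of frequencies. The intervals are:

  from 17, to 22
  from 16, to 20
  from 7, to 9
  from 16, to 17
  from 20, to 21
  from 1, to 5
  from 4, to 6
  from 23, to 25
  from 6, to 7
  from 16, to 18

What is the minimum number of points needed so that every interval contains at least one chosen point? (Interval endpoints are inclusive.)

5

Process intervals by earliest right end; each time one isn't hit yet, stab at its right endpoint.
By right end: [1,5]  [4,6]  [6,7]  [7,9]  [16,17]  [16,18]  [16,20]  [20,21]  [17,22]  [23,25]
[1,5] uncovered → point at 5; [6,7] uncovered → point at 7; [16,17] uncovered → point at 17; [20,21] uncovered → point at 21; [23,25] uncovered → point at 25.
Points: 5, 7, 17, 21, 25 (5 total).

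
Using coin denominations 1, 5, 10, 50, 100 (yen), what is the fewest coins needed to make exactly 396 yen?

Greedy: take as many of the largest coin as possible, then repeat with the remainder.
396 − 3×100→96 − 1×50→46 − 4×10→6 − 1×5→1 − 1×1→0
Total coins = 3 + 1 + 4 + 1 + 1 = 10

10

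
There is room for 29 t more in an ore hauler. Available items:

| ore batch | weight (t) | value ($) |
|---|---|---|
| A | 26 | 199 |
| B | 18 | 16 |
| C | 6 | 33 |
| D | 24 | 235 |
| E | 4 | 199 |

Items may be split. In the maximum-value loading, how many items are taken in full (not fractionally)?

Sort by value per unit weight and fill in that order.
Ratios (sorted): E 49.75, D 9.79, A 7.65, C 5.50, B 0.89
take E (4 @ 199); take D (24 @ 235); take 1/26 of A → 7.65. Capacity used 29/29.
2 item(s) taken whole; one partial (take 1/26 of A).

2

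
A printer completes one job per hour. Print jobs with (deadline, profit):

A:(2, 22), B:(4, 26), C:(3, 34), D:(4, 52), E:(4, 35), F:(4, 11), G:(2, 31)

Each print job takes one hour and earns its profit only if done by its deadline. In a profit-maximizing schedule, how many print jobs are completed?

4

By profit: D(d4,52), E(d4,35), C(d3,34), G(d2,31), B(d4,26), A(d2,22), F(d4,11)
D→slot 4; E→slot 3; C→slot 2; G→slot 1; B skipped; A skipped; F skipped.
4 of 7 scheduled.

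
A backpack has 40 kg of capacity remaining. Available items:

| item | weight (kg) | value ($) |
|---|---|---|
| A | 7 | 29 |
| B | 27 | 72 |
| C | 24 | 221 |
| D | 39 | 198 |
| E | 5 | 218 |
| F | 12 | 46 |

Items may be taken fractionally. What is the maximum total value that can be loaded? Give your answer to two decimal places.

Sort by value per unit weight and fill in that order.
Order: E (218/5=43.60) > C (221/24=9.21) > D (198/39=5.08) > A (29/7=4.14) > F (46/12=3.83) > B (72/27=2.67)
Fill: take E (5 @ 218) → take C (24 @ 221) → take 11/39 of D → 55.85; 40/40 used.
Total value = 494.85

494.85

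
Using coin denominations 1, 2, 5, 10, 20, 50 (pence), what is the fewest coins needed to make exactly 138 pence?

138 = 2×50 + 1×20 + 1×10 + 1×5 + 1×2 + 1×1
Total coins = 2 + 1 + 1 + 1 + 1 + 1 = 7

7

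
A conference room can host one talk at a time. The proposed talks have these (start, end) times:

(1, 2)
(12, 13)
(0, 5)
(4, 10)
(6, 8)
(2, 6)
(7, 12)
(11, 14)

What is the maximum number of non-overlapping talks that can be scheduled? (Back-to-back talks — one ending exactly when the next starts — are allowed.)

Sort by end time and greedily take each interval whose start is ≥ the last chosen end.
By end time: (1,2), (0,5), (2,6), (6,8), (4,10), (7,12), (12,13), (11,14).
Pick (1,2); next start ≥ 2 → (2,6); next start ≥ 6 → (6,8); next start ≥ 8 → (12,13).
Selected 4 talks.

4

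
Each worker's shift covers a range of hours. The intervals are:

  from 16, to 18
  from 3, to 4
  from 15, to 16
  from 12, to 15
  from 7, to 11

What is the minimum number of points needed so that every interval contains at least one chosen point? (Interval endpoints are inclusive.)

4

Process intervals by earliest right end; each time one isn't hit yet, stab at its right endpoint.
Sorted: [3,4] [7,11] [12,15] [15,16] [16,18]
{[3,4]} hit by 4; {[7,11]} hit by 11; {[12,15],[15,16]} hit by 15; {[16,18]} hit by 18.
Points: 4, 11, 15, 18 (4 total).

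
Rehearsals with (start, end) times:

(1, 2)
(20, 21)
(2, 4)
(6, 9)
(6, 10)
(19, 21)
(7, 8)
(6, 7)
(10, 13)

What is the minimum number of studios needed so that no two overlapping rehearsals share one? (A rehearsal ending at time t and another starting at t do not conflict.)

3

starts: [1, 2, 6, 6, 6, 7, 10, 19, 20]
ends:   [2, 4, 7, 8, 9, 10, 13, 21, 21]
s1→1 e2→0 s2→1 e4→0 s6→1 s6→2 s6→3  — peak 3.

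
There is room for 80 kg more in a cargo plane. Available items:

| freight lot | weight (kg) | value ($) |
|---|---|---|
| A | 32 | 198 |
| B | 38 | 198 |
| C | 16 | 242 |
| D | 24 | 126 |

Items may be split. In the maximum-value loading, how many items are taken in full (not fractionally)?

Order: C (242/16=15.12) > A (198/32=6.19) > D (126/24=5.25) > B (198/38=5.21)
Fill: take C (16 @ 242) → take A (32 @ 198) → take D (24 @ 126) → take 8/38 of B → 41.68; 80/80 used.
3 item(s) taken whole; one partial (take 8/38 of B).

3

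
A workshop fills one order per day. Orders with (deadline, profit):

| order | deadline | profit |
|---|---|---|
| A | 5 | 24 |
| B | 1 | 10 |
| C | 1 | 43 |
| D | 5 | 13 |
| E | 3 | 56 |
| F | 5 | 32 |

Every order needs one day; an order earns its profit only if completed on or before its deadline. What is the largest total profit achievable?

Take jobs in profit order; each goes to the latest open slot no later than its deadline.
Profit order: E=56 C=43 F=32 A=24 D=13 B=10
Assign: E→slot 3, C→slot 1, F→slot 5, A→slot 4, D→slot 2, B skipped.
Slots: [1:C] [2:D] [3:E] [4:A] [5:F]
Profit = 43 + 13 + 56 + 24 + 32 = 168

168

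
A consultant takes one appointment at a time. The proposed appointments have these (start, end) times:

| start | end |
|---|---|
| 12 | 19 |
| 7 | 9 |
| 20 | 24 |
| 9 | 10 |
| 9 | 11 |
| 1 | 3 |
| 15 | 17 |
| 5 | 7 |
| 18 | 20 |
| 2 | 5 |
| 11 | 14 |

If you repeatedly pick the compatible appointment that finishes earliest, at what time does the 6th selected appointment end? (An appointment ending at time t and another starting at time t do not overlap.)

17

Order by finish time; keep every interval that doesn't clash with the previous kept one.
By end time: (1,3), (2,5), (5,7), (7,9), (9,10), (9,11), (11,14), (15,17), (12,19), (18,20), (20,24).
Pick (1,3); next start ≥ 3 → (5,7); next start ≥ 7 → (7,9); next start ≥ 9 → (9,10); next start ≥ 10 → (11,14); next start ≥ 14 → (15,17); next start ≥ 17 → (18,20); next start ≥ 20 → (20,24).
Selected: (1,3) (5,7) (7,9) (9,10) (11,14) (15,17) (18,20) (20,24)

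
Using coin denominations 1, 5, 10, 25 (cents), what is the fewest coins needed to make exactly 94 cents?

9

94 = 3×25 + 1×10 + 1×5 + 4×1
Total coins = 3 + 1 + 1 + 4 = 9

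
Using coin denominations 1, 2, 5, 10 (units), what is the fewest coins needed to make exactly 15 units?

2

15 − 1×10→5 − 1×5→0
Total coins = 1 + 1 = 2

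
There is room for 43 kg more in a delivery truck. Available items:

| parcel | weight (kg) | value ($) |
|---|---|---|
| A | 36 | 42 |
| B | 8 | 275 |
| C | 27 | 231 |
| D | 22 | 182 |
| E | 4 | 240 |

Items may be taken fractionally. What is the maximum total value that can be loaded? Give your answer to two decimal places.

Ratios (sorted): E 60.00, B 34.38, C 8.56, D 8.27, A 1.17
take E (4 @ 240); take B (8 @ 275); take C (27 @ 231); take 4/22 of D → 33.09. Capacity used 43/43.
Total value = 779.09

779.09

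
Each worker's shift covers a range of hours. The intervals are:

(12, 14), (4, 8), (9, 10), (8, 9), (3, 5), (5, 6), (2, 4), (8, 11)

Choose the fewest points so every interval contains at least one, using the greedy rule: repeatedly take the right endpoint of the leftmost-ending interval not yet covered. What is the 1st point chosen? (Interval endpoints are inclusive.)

Sort by right endpoint; whenever an interval is uncovered, place a point at its right end.
By right end: [2,4]  [3,5]  [5,6]  [4,8]  [8,9]  [9,10]  [8,11]  [12,14]
[2,4] uncovered → point at 4; [5,6] uncovered → point at 6; [8,9] uncovered → point at 9; [12,14] uncovered → point at 14.
Points: 4, 6, 9, 14 (4 total).

4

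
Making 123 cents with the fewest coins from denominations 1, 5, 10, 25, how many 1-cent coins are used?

3

Use the largest denomination that fits, subtract, and repeat.
123 = 4×25 + 2×10 + 3×1
Count of 1: 3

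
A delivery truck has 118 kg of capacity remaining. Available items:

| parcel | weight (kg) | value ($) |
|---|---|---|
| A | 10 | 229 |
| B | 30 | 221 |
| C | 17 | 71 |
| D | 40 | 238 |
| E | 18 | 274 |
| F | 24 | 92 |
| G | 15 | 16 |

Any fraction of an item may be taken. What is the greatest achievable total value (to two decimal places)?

1044.50

Order: A (229/10=22.90) > E (274/18=15.22) > B (221/30=7.37) > D (238/40=5.95) > C (71/17=4.18) > F (92/24=3.83) > G (16/15=1.07)
Fill: take A (10 @ 229) → take E (18 @ 274) → take B (30 @ 221) → take D (40 @ 238) → take C (17 @ 71) → take 3/24 of F → 11.50; 118/118 used.
Total value = 1044.50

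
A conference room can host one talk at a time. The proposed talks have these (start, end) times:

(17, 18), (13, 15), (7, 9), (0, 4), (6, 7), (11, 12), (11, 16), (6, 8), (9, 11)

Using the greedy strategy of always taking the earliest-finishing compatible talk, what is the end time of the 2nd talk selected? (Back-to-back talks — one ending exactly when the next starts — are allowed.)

Sorted by end: (0,4)  (6,7)  (6,8)  (7,9)  (9,11)  (11,12)  (13,15)  (11,16)  (17,18)
take (0,4); take (6,7); skip (6,8); take (7,9); take (9,11); take (11,12); take (13,15); skip (11,16); take (17,18).
Selected: (0,4) (6,7) (7,9) (9,11) (11,12) (13,15) (17,18)

7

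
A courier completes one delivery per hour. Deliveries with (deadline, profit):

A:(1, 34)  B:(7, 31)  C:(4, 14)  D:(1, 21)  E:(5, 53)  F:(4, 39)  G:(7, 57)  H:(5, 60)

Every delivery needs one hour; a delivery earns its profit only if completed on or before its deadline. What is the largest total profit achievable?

By profit: H(d5,60), G(d7,57), E(d5,53), F(d4,39), A(d1,34), B(d7,31), D(d1,21), C(d4,14)
H→slot 5; G→slot 7; E→slot 4; F→slot 3; A→slot 1; B→slot 6; D skipped; C→slot 2.
Profit = 34 + 14 + 39 + 53 + 60 + 31 + 57 = 288

288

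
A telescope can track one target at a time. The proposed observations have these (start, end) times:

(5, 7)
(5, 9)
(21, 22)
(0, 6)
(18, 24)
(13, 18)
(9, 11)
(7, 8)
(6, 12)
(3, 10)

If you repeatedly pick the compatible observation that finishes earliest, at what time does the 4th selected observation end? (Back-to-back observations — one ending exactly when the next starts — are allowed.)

By end time: (0,6), (5,7), (7,8), (5,9), (3,10), (9,11), (6,12), (13,18), (21,22), (18,24).
Pick (0,6); next start ≥ 6 → (7,8); next start ≥ 8 → (9,11); next start ≥ 11 → (13,18); next start ≥ 18 → (21,22).
Selected: (0,6) (7,8) (9,11) (13,18) (21,22)

18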